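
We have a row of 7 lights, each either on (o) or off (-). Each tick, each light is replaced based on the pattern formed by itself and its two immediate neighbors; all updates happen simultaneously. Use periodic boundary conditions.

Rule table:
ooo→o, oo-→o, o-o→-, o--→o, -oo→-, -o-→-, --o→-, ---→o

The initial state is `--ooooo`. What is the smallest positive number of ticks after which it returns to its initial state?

7

o--oooo
oo--ooo
ooo--oo
oooo--o
ooooo--
-ooooo-
--ooooo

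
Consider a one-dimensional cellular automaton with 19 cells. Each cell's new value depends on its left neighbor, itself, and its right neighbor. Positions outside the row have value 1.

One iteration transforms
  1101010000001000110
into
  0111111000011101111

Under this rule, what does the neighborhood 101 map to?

At position 2 the neighborhood is 101; the next row has 1 there.

1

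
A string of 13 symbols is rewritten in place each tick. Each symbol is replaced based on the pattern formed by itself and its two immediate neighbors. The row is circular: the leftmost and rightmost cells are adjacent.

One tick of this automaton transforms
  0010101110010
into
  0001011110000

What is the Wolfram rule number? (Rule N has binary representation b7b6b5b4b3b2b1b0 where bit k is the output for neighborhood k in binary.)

232

position 7: 111 → 1  (bit 7 = 1)
position 8: 110 → 1  (bit 6 = 1)
position 3: 101 → 1  (bit 5 = 1)
position 9: 100 → 0  (bit 4 = 0)
position 6: 011 → 1  (bit 3 = 1)
position 2: 010 → 0  (bit 2 = 0)
position 1: 001 → 0  (bit 1 = 0)
position 0: 000 → 0  (bit 0 = 0)
bits b7..b0 = 11101000 = 232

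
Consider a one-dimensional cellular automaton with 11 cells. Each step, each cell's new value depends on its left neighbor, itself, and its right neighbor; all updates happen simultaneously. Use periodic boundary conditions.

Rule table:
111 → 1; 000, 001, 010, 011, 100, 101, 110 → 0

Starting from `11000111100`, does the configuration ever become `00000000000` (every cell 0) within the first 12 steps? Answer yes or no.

yes

00000011000
00000000000
all cells are 0 at step 2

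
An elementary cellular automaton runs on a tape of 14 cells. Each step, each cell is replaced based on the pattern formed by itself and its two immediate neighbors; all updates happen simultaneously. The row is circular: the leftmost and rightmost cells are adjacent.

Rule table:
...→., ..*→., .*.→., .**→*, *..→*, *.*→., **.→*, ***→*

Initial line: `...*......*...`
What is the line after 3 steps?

......*......*

....*......*..
.....*......*.
......*......*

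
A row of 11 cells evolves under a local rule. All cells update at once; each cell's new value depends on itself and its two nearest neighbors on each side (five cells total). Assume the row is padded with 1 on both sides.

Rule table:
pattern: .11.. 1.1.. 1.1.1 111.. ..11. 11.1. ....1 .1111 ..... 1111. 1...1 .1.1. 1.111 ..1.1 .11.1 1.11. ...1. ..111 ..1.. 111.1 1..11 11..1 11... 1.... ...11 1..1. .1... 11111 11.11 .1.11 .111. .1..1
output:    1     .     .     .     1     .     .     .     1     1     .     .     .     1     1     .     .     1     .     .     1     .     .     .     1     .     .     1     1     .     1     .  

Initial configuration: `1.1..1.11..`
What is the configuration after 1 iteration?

.....1..1.1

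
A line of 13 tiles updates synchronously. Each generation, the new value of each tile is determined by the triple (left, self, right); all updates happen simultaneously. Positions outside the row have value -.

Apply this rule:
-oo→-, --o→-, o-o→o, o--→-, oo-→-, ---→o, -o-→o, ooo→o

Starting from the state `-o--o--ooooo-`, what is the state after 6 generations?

-ooooooooo--o

generation 1: -o--o---ooo--
generation 2: -o--o-o--o--o
generation 3: -o--ooo--o--o
generation 4: -o---o---o--o
generation 5: -o-o-o-o-o--o
generation 6: -ooooooooo--o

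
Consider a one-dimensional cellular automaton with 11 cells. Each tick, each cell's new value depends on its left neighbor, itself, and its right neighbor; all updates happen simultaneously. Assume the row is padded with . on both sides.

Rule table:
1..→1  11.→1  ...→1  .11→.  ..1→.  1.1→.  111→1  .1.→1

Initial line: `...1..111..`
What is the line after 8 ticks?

..11..1.1.1

11.11..1111
.1..11..111
.11..11..11
..11..11..1
1..11..11.1
11..11..1.1
.11..11.1.1
..11..1.1.1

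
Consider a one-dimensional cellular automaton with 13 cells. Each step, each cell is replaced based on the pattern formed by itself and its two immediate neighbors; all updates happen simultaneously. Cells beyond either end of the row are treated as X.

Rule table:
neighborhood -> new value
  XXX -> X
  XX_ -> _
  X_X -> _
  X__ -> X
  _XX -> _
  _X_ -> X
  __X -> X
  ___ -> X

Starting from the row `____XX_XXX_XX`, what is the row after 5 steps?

___X___XX___X

step 1: XXXX____X___X
step 2: XXX_XXXXXXXX_
step 3: XX___XXXXXX__
step 4: X_XXX_XXXX_XX
step 5: ___X___XX___X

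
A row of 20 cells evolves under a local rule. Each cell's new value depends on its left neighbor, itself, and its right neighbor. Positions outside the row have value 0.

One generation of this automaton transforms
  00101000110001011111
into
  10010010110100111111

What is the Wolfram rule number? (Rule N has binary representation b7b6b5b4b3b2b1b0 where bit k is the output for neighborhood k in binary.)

233

position 16: 111 → 1  (bit 7 = 1)
position 9: 110 → 1  (bit 6 = 1)
position 3: 101 → 1  (bit 5 = 1)
position 5: 100 → 0  (bit 4 = 0)
position 8: 011 → 1  (bit 3 = 1)
position 2: 010 → 0  (bit 2 = 0)
position 1: 001 → 0  (bit 1 = 0)
position 0: 000 → 1  (bit 0 = 1)
bits b7..b0 = 11101001 = 233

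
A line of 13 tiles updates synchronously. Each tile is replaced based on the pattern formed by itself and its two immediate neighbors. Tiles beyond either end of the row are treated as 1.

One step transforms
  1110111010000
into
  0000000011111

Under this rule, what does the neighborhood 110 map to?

0

At position 2 the neighborhood is 110; the next row has 0 there.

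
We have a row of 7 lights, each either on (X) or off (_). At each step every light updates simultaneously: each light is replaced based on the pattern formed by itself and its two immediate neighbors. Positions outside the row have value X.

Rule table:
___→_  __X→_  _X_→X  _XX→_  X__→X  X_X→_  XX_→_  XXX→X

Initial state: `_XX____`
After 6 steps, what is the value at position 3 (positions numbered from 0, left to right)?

X

step 1: ___X___
step 2: X__XX__
step 3: _X___X_
step 4: _XX__X_
step 5: ___X_X_
step 6: X__X_X_
position 3 holds X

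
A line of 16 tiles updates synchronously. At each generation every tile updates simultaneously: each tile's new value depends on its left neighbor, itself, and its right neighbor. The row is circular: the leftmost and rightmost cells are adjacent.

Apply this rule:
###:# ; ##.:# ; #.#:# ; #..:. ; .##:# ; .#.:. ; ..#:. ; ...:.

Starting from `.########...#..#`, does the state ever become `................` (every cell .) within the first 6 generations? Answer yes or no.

#########.......
#########.......  (fixed point — unchanged through generation 6)
generation 6 is #########......., still not uniform .

no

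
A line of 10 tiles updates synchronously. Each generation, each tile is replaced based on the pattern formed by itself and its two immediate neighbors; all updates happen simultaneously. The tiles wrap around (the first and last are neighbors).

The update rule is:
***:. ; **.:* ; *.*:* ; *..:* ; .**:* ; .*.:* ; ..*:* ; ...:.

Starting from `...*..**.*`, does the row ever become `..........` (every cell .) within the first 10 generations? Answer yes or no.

no

generation 1: *.********
generation 2: ***.......
generation 3: *.**.....*
generation 4: *****...**
generation 5: ....**.**.
generation 6: ...*******
generation 7: *.**.....*  (repeats generation 3; period 4)
generation 10: ...*******
generation 10 is ...*******, still not uniform .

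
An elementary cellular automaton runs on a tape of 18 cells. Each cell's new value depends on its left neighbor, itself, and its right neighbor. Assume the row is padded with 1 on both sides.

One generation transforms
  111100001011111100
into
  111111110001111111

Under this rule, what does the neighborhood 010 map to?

At position 8 the neighborhood is 010; the next row has 0 there.

0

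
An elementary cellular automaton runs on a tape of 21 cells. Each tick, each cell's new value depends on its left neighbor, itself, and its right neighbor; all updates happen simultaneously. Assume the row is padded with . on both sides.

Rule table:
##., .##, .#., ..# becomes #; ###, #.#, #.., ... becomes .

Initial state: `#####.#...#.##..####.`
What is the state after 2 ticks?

#...#.#..##.##.##..#.
#..##.#.###.##.##.##.

#..##.#.###.##.##.##.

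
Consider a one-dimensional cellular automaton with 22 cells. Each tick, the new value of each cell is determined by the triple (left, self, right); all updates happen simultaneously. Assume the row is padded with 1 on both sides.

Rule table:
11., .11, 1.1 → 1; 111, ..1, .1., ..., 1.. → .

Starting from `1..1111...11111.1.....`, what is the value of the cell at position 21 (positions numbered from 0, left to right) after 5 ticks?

.

1..1..1...1...11......
1.............11......
1.............11......  (fixed point — unchanged through tick 5)
position 21 holds .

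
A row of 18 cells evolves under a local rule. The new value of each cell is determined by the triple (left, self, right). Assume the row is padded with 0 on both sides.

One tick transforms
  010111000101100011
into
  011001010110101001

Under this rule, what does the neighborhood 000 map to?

At position 7 the neighborhood is 000; the next row has 1 there.

1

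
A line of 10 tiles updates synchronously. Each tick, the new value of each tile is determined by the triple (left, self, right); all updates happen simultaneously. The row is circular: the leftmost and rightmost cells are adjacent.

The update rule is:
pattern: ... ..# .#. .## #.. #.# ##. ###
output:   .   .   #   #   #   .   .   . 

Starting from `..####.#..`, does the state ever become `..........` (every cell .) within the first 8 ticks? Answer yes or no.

..#....##.
..##...#.#
#.#.#..#.#
..#.##.#.#
#.#.#..#.#  (repeats tick 3; period 2)
tick 8: ..#.##.#.#
tick 8 is ..#.##.#.#, still not uniform .

no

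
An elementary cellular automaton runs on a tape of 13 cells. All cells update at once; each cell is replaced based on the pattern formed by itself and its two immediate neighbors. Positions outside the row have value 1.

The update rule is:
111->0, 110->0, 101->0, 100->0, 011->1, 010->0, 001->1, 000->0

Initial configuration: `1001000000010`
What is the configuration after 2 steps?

0100000001001

step 1: 0010000000100
step 2: 0100000001001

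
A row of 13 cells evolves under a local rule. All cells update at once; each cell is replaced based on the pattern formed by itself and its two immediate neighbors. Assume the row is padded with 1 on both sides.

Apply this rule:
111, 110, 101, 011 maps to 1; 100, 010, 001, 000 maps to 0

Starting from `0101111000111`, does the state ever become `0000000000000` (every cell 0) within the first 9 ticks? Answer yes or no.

no

1011111000111
1111111000111
1111111000111  (fixed point — unchanged through tick 9)
tick 9 is 1111111000111, still not uniform 0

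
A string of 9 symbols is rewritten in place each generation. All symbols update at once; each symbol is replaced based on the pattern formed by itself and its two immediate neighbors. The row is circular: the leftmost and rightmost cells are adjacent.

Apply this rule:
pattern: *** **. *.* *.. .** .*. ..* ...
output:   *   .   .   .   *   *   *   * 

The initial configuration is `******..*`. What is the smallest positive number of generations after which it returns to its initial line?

9

generation 1: *****..**
generation 2: ****..***
generation 3: ***..****
generation 4: **..*****
generation 5: *..******
generation 6: ..*******
generation 7: .*******.
generation 8: *******..
generation 9: ******..*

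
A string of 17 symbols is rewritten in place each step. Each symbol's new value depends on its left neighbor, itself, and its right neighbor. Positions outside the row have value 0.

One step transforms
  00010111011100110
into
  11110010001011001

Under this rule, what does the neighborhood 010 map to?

1

At position 3 the neighborhood is 010; the next row has 1 there.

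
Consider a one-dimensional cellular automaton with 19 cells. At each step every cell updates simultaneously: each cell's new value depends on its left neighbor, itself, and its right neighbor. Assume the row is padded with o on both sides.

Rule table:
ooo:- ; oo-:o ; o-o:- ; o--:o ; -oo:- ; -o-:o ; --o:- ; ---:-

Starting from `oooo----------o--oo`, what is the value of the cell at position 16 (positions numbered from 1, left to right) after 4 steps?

-

---oo---------oo---
o---oo---------oo--
oo---oo---------oo-
-oo---oo---------o-
position 16 holds -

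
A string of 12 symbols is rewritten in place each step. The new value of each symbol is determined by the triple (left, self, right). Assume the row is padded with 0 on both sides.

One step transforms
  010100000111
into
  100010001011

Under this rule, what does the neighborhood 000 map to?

0

At position 5 the neighborhood is 000; the next row has 0 there.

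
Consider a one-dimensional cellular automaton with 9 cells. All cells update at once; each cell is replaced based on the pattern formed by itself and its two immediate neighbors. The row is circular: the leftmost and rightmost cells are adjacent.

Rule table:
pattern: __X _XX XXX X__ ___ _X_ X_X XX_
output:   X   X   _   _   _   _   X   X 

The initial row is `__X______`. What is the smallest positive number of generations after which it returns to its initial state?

9

generation 1: _X_______
generation 2: X________
generation 3: ________X
generation 4: _______X_
generation 5: ______X__
generation 6: _____X___
generation 7: ____X____
generation 8: ___X_____
generation 9: __X______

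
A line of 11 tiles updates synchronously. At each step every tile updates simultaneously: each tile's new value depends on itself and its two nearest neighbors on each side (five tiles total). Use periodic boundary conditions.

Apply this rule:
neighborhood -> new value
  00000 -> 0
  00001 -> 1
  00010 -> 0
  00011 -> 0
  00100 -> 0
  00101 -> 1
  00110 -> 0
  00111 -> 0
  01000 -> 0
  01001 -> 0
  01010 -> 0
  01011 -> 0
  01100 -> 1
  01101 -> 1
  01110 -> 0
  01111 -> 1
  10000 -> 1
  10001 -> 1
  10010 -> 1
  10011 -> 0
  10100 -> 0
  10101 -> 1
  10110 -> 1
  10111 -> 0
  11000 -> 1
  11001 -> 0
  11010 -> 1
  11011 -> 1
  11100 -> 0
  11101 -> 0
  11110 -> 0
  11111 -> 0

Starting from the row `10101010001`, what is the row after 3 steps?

01000100100

step 1: 11101000100
step 2: 00010010000
step 3: 01000100100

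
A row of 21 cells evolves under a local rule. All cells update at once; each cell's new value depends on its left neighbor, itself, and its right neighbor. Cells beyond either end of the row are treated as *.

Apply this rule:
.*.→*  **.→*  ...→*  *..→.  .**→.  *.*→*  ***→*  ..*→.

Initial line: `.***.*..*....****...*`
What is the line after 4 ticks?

*.****..*.**..***.*..
**.***..**.*...****..
***.**...***.*..***..
****.*.*..****...**..

****.*.*..****...**..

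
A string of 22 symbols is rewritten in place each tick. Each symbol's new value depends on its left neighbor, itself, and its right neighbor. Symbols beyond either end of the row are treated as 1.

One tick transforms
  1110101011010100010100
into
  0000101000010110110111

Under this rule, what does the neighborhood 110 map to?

0

At position 2 the neighborhood is 110; the next row has 0 there.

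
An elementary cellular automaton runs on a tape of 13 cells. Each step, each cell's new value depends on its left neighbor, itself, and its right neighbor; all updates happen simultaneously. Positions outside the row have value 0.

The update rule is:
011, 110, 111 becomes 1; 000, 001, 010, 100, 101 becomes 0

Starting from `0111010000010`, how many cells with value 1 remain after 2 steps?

step 1: 0111000000000
step 2: 0111000000000
count of 1: 3

3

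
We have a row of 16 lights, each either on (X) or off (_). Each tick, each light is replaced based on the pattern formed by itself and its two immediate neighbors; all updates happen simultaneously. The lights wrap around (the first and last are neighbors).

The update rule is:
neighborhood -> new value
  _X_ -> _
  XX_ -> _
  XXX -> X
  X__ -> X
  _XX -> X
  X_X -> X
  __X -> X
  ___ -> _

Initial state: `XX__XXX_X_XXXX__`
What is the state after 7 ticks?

X_XXXX_X_XXXX_XX
_XXXX_X_XXXX_XXX
XXXX_X_XXXX_XXX_
XXX_X_XXXX_XXX_X
XX_X_XXXX_XXX_XX
X_X_XXXX_XXX_XXX
_X_XXXX_XXX_XXXX

_X_XXXX_XXX_XXXX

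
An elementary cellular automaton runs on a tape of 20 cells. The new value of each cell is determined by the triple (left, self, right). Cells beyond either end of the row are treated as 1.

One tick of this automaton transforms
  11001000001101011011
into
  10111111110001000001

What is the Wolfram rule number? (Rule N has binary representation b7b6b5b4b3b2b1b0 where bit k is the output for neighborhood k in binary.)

position 0: 111 → 1  (bit 7 = 1)
position 1: 110 → 0  (bit 6 = 0)
position 12: 101 → 0  (bit 5 = 0)
position 2: 100 → 1  (bit 4 = 1)
position 10: 011 → 0  (bit 3 = 0)
position 4: 010 → 1  (bit 2 = 1)
position 3: 001 → 1  (bit 1 = 1)
position 6: 000 → 1  (bit 0 = 1)
bits b7..b0 = 10010111 = 151

151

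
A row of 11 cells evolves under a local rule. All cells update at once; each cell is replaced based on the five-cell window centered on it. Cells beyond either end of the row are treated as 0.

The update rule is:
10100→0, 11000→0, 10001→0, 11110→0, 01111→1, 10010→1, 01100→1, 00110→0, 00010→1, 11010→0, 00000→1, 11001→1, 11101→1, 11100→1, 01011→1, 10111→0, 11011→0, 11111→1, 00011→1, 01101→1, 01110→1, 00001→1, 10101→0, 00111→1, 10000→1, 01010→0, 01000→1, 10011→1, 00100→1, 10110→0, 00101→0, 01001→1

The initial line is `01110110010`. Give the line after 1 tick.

11110011111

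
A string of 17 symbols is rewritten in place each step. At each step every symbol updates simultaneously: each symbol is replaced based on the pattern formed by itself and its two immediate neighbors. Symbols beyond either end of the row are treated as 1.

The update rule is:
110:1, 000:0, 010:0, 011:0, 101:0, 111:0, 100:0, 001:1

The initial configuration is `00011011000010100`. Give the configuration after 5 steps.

step 1: 00101001000100001
step 2: 01000010001000010
step 3: 00000100010000100
step 4: 00001000100001001
step 5: 00010001000010010

00010001000010010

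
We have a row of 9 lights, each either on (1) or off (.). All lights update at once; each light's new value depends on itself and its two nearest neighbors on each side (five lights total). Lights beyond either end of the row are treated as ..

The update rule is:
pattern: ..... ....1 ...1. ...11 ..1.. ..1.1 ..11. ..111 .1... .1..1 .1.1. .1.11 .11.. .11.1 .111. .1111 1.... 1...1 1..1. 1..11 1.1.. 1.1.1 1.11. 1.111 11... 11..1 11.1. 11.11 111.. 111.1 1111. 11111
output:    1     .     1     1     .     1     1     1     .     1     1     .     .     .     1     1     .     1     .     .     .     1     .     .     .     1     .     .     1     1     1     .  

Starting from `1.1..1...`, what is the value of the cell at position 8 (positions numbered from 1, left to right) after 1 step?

step 1: 11.1....1
position 8 holds .

.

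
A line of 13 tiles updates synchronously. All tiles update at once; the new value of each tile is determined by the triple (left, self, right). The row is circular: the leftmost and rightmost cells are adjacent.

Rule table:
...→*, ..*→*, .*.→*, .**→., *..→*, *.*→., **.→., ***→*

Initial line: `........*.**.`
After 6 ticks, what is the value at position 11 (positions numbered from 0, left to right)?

*

*********...*
********.***.
.******...*..
*.****.******
...**...*****
***..***.***.
position 11 holds *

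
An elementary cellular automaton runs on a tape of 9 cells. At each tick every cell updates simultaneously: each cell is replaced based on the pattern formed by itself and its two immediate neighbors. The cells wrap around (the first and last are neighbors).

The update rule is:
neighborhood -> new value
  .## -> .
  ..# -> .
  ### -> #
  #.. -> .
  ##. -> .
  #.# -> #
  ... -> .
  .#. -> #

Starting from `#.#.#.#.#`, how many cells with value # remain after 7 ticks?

tick 1: .#######.
tick 2: ..#####..
tick 3: ...###...
tick 4: ....#....
tick 5: ....#....  (fixed point — unchanged through tick 7)
count of #: 1

1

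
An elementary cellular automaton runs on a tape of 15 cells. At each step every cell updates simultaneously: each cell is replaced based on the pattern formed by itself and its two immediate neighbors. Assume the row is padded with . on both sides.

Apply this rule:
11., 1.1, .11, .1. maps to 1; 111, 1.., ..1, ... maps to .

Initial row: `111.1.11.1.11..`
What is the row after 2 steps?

111.........1..

step 1: 1.11111111111..
step 2: 111.........1..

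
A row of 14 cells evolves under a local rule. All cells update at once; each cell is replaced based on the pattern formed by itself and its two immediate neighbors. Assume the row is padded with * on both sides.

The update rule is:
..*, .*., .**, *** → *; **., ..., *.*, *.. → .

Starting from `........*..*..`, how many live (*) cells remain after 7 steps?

.......**.**.*
......**..*..*
.....**..**.**
....**..**..**
...**..**..***
..**..**..****
.**..**..*****
count of *: 9

9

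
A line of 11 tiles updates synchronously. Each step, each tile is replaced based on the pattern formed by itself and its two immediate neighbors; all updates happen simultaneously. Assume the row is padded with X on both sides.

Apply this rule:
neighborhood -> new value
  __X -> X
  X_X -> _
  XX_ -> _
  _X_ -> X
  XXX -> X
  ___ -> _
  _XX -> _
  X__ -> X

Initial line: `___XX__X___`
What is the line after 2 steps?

step 1: X_X__XXXX_X
step 2: __XXX_XX___

__XXX_XX___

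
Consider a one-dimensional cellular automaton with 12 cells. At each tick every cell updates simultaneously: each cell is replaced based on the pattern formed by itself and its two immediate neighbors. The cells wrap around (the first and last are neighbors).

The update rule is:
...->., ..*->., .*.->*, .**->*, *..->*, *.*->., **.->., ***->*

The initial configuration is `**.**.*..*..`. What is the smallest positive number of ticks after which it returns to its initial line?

tick 1: *..*..**.**.
tick 2: **.**.*..*..

2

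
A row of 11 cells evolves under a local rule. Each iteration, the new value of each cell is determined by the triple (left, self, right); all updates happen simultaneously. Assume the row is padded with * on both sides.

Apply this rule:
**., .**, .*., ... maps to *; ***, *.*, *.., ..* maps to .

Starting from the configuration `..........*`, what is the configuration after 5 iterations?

.*.*..*.*.*

.********.*
.*......*.*
.*.****.*.*
.*.*..*.*.*
.*.*..*.*.*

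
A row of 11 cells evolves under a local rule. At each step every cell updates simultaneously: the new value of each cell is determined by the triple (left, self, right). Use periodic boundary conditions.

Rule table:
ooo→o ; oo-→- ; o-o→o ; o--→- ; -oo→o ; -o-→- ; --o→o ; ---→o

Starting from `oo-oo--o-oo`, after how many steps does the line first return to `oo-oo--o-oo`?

step 1: o-oo--o-ooo
step 2: -oo--o-oooo
step 3: oo--o-oooo-
step 4: o--o-oooo-o
step 5: --o-oooo-oo
step 6: -o-oooo-oo-
step 7: o-oooo-oo--
step 8: -oooo-oo--o
step 9: oooo-oo--o-
step 10: ooo-oo--o-o
step 11: oo-oo--o-oo

11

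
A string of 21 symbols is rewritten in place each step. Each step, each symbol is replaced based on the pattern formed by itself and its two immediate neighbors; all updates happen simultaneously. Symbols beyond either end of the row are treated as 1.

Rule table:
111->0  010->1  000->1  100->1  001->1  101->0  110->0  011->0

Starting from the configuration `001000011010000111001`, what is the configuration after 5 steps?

111111100011111000111

111111100011111000110
000000011100000111000
111111100011111000111
000000011100000111000  (repeats step 2; period 2)
step 5: 111111100011111000111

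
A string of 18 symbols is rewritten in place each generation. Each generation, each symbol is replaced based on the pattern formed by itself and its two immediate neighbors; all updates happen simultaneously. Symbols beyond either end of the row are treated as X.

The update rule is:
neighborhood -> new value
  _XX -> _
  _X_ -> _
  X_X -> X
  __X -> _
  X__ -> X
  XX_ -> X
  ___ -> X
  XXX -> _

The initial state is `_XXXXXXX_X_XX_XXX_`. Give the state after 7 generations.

_XX__XX__XX__XX_XX

X______XX_X_XX__XX
XXXXXX__XX_X_XX___
_____XX__XX_X_XXX_
XXXX__XX__XX_X__XX
___XX__XX__XX_X___
XX__XX__XX__XX_XX_
_XX__XX__XX__XX_XX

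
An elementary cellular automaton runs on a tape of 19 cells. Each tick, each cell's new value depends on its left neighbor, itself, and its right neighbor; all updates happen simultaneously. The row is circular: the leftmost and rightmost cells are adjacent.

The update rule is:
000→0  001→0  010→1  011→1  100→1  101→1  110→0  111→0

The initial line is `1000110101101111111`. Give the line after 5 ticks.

0100111101100101100

0100101111011000000
0110111000110100000
0101100100101110000
0111010110111001000
0100111101100101100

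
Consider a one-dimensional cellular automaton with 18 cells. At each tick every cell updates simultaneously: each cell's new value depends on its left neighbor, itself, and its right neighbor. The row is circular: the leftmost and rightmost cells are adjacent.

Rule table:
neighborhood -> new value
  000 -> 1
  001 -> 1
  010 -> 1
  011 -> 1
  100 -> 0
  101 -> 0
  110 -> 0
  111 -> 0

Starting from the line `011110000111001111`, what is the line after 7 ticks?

011000010000111100

010000111100011000
110111100001110011
000100001111000110
111101111000011100
100001000011110001
001111011110000111
011000010000111100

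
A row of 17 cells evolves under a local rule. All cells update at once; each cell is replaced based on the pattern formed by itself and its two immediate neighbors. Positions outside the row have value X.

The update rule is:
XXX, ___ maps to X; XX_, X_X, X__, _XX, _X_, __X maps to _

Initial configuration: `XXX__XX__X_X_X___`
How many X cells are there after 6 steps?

8

XX_____________X_
X__XXXXXXXXXXX___
____XXXXXXXXX__X_
_XX__XXXXXXX_____
______XXXXX__XXX_
_XXXX__XXX____X__
count of X: 8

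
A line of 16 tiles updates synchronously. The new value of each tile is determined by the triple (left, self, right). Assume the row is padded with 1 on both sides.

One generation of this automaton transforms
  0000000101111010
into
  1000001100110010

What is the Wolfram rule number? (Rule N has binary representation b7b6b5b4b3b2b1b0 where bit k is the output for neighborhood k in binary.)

position 10: 111 → 1  (bit 7 = 1)
position 12: 110 → 0  (bit 6 = 0)
position 8: 101 → 0  (bit 5 = 0)
position 0: 100 → 1  (bit 4 = 1)
position 9: 011 → 0  (bit 3 = 0)
position 7: 010 → 1  (bit 2 = 1)
position 6: 001 → 1  (bit 1 = 1)
position 1: 000 → 0  (bit 0 = 0)
bits b7..b0 = 10010110 = 150

150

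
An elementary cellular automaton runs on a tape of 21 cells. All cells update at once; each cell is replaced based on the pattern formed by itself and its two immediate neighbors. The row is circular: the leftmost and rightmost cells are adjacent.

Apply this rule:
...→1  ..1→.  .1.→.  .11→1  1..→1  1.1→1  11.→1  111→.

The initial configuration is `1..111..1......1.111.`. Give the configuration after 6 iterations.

.1.1.11..11111..11.11
1.1.1111.1...11.11111
11.11..11.11.1111....
111111.1111111..1111.
1....111.....11.1..11
1111.1.11111.111.1.1.

1111.1.11111.111.1.1.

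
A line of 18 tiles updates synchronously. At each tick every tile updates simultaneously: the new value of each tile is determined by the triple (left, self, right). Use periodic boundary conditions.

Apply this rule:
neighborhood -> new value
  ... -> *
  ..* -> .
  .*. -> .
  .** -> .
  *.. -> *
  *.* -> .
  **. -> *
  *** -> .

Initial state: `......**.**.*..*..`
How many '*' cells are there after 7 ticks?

10

*****..*..*..*..**
....**..*..*..*...
***..**..*..*..***
..**..**..*..*....
*..**..**..*..****
**..**..**..*.....
.**..**..**..****.
count of *: 10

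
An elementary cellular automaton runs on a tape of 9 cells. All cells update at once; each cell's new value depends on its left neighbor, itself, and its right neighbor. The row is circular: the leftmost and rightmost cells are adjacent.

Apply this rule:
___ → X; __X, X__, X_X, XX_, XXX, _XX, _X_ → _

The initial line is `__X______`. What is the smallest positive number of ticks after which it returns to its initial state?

2

tick 1: X___XXXXX
tick 2: __X______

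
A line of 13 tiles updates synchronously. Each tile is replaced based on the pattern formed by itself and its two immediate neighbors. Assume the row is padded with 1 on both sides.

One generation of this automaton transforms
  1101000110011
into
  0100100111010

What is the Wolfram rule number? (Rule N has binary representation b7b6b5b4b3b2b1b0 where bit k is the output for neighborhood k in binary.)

88

position 0: 111 → 0  (bit 7 = 0)
position 1: 110 → 1  (bit 6 = 1)
position 2: 101 → 0  (bit 5 = 0)
position 4: 100 → 1  (bit 4 = 1)
position 7: 011 → 1  (bit 3 = 1)
position 3: 010 → 0  (bit 2 = 0)
position 6: 001 → 0  (bit 1 = 0)
position 5: 000 → 0  (bit 0 = 0)
bits b7..b0 = 01011000 = 88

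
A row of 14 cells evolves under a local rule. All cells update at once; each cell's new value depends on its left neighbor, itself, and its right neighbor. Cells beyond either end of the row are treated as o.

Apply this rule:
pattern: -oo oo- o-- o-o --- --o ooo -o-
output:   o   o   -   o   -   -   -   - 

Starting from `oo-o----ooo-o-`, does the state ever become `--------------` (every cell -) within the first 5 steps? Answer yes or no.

yes

step 1: -oo-----o-oo-o
step 2: ooo------ooooo
step 3: --o------o----
step 4: --------------
all cells are - at step 4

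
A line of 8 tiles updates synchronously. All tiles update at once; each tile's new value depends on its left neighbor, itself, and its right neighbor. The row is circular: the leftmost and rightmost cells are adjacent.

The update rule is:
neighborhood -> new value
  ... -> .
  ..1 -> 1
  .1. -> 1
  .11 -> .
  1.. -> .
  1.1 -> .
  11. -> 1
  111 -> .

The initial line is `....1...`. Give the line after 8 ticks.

...11...
..1.1...
.11.1...
1.1.1...
1.1.1..1
1.1.1.1.
1.1.1.1.  (fixed point — unchanged through tick 8)

1.1.1.1.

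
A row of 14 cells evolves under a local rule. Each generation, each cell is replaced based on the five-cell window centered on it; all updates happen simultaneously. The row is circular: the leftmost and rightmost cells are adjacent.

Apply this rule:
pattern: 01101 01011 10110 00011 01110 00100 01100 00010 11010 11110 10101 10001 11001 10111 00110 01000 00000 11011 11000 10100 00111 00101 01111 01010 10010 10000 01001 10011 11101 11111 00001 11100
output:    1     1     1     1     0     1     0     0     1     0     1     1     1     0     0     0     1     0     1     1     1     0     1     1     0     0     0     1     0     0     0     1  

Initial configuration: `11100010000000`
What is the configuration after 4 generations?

01000111110011

generation 1: 10111010011101
generation 2: 10000110110001
generation 3: 01001010101110
generation 4: 01000111110011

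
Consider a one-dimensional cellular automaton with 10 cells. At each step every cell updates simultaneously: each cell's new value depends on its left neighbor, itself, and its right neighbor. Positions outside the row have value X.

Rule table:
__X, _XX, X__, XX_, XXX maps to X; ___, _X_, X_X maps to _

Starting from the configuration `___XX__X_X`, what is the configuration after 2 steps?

step 1: X_XXXXX__X
step 2: X_XXXXXXXX

X_XXXXXXXX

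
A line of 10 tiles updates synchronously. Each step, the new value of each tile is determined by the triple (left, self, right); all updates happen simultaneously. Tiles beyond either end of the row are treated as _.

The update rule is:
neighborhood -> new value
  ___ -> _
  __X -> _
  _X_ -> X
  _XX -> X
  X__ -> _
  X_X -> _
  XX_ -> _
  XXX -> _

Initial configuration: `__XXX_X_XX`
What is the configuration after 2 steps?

__X___X_X_
__X___X_X_

__X___X_X_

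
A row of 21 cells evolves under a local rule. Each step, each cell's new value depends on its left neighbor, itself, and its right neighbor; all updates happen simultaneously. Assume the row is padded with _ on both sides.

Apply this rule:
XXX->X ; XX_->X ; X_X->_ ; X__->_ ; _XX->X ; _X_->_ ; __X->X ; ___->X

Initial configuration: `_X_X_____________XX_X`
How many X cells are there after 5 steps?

X____XXXXXXXXXXXXXX__
__XXXXXXXXXXXXXXXXX_X
XXXXXXXXXXXXXXXXXXX__
XXXXXXXXXXXXXXXXXXX_X
XXXXXXXXXXXXXXXXXXX__
count of X: 19

19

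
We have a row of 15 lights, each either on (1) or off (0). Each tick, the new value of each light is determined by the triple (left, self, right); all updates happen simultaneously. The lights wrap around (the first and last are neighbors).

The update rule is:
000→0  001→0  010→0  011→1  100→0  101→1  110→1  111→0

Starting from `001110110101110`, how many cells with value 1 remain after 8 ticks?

2

tick 1: 001011111011010
tick 2: 000110001111100
tick 3: 000110001000100
tick 4: 000110000000000
tick 5: 000110000000000  (fixed point — unchanged through tick 8)
count of 1: 2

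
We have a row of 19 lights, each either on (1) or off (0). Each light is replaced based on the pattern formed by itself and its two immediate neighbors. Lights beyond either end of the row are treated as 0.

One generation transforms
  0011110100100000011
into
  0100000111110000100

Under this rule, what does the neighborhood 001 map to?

1

At position 1 the neighborhood is 001; the next row has 1 there.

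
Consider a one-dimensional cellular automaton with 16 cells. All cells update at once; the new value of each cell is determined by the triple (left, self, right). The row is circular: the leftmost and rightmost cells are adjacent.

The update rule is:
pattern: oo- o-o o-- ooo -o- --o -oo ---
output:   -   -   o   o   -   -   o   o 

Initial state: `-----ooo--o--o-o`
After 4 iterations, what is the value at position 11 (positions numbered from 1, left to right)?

oooo-oo-o--o----
ooo--o---o--ooo-
oo-o--oo--o-oo--
o---o-o-o---o-o-
position 11 holds -

-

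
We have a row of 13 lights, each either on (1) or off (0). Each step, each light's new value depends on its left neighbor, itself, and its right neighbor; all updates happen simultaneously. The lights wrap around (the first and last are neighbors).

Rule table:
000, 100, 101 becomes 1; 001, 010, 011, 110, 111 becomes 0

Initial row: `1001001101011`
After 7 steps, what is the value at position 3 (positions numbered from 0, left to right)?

0100100010100
0010011001011
1001000100100
0100110010010
0010001001001
1001100100100
0100010010010
position 3 holds 0

0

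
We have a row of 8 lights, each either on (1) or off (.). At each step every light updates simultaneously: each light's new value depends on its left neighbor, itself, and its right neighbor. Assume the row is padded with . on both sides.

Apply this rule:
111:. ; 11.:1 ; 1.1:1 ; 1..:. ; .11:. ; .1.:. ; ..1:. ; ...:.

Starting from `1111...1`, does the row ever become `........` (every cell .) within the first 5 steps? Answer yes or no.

yes

...1....
........
all cells are . at step 2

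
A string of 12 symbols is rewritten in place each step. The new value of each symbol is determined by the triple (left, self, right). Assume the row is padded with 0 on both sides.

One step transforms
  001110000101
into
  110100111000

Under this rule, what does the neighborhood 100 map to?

At position 5 the neighborhood is 100; the next row has 0 there.

0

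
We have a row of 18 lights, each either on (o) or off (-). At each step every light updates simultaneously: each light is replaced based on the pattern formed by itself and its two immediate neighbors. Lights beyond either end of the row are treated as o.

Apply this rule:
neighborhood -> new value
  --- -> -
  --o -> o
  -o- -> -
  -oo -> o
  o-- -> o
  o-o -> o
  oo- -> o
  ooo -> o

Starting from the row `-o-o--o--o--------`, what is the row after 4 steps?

o-o-oo-oo-o------o
oo-ooooooo-o----oo
ooooooooooo-o--ooo
oooooooooooo-ooooo

oooooooooooo-ooooo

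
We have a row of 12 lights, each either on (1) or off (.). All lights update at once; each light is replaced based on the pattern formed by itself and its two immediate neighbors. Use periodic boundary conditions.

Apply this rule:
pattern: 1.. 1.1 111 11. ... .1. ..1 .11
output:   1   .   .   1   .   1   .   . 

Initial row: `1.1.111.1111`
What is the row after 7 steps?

1..11..11..1

1.1...1.....
1.11..11....
1..11..11...
11..11..11..
.11..11..11.
..11..11..11
1..11..11..1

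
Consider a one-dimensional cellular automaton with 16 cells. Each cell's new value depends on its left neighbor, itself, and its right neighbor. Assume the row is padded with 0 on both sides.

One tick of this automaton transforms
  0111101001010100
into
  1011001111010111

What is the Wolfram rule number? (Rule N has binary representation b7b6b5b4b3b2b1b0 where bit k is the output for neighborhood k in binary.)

151

position 2: 111 → 1  (bit 7 = 1)
position 4: 110 → 0  (bit 6 = 0)
position 5: 101 → 0  (bit 5 = 0)
position 7: 100 → 1  (bit 4 = 1)
position 1: 011 → 0  (bit 3 = 0)
position 6: 010 → 1  (bit 2 = 1)
position 0: 001 → 1  (bit 1 = 1)
position 15: 000 → 1  (bit 0 = 1)
bits b7..b0 = 10010111 = 151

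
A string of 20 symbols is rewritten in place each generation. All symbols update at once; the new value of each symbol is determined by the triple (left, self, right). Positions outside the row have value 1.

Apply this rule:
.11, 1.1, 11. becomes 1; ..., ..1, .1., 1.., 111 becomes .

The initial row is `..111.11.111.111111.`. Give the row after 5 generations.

...11.....1.1......1

generation 1: ..1.111111.111....11
generation 2: ...11....111.1....1.
generation 3: ...11....1.11......1
generation 4: ...11.....111......1
generation 5: ...11.....1.1......1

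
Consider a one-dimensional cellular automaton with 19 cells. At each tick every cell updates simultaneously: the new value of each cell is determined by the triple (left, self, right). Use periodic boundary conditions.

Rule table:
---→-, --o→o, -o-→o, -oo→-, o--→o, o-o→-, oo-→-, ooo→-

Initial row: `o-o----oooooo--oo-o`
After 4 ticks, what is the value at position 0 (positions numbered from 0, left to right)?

--oo--o------oo----
-o--oooo----o--o---
oooo----o--oooooo--
----o--oooo------oo
position 0 holds -

-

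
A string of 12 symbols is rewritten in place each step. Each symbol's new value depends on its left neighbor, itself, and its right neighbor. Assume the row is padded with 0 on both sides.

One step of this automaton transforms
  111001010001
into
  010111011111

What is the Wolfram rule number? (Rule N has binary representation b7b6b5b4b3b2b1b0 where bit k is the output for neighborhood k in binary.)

151

position 1: 111 → 1  (bit 7 = 1)
position 2: 110 → 0  (bit 6 = 0)
position 6: 101 → 0  (bit 5 = 0)
position 3: 100 → 1  (bit 4 = 1)
position 0: 011 → 0  (bit 3 = 0)
position 5: 010 → 1  (bit 2 = 1)
position 4: 001 → 1  (bit 1 = 1)
position 9: 000 → 1  (bit 0 = 1)
bits b7..b0 = 10010111 = 151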